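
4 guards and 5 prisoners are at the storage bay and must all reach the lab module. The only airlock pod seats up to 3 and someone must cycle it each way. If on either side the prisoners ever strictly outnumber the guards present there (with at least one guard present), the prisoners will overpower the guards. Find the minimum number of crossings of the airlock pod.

The prisoners already outnumber the guards at the storage bay before anyone moves, so the starting position itself is disallowed.

impossible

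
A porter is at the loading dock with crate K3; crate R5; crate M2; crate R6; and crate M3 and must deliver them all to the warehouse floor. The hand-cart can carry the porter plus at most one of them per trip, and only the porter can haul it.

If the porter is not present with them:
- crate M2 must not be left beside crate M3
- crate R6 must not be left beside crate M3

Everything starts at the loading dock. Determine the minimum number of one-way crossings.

Counting alone: the porter can take at most 1 across per trip to the warehouse floor, so moving all 5 needs at least 5 loaded trips out, with a return between consecutive ones — at least 9 crossings.
The safety rule pushes this higher. Following every safe sequence of crossings, the most of the 5 that can be at the warehouse floor as the hand-cart arrives there on crossing 9 is 4 — never all 5.
So no plan with fewer than 11 crossings exists, and this one achieves 11:
1. Porter goes to the warehouse floor with crate M3.
2. Porter goes back to the loading dock alone.
3. Porter goes to the warehouse floor with crate K3.
4. Porter goes back to the loading dock alone.
5. Porter goes to the warehouse floor with crate R5.
6. Porter goes back to the loading dock alone.
7. Porter goes to the warehouse floor with crate M2.
8. Porter goes back to the loading dock with crate M3.
9. Porter goes to the warehouse floor with crate R6.
10. Porter goes back to the loading dock alone.
11. Porter goes to the warehouse floor with crate M3.

11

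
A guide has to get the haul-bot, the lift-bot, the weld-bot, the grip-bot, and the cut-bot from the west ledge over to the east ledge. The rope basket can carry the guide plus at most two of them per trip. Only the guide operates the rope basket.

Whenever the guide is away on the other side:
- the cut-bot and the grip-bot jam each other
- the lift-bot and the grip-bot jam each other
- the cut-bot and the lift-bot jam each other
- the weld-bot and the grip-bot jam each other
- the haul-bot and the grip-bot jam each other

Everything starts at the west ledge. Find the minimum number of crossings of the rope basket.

Counting alone: the guide can take at most 2 across per trip to the east ledge, so moving all 5 needs at least 3 loaded trips out, with a return between consecutive ones — at least 5 crossings.
The safety rule pushes this higher. Following every safe sequence of crossings, the most of the 5 that can be at the east ledge as the rope basket arrives there on crossing 5 is 4 — never all 5.
So no plan with fewer than 7 crossings exists, and this one achieves 7:
1. Guide goes to the east ledge with the grip-bot and the lift-bot.  [the west ledge: the cut-bot, the haul-bot, the weld-bot | the east ledge: the grip-bot, the lift-bot]
2. Guide goes back to the west ledge with the lift-bot.  [the west ledge: the cut-bot, the haul-bot, the lift-bot, the weld-bot | the east ledge: the grip-bot]
3. Guide goes to the east ledge with the haul-bot and the lift-bot.  [the west ledge: the cut-bot, the weld-bot | the east ledge: the grip-bot, the haul-bot, the lift-bot]
4. Guide goes back to the west ledge with the grip-bot.  [the west ledge: the cut-bot, the grip-bot, the weld-bot | the east ledge: the haul-bot, the lift-bot]
5. Guide goes to the east ledge with the grip-bot and the weld-bot.  [the west ledge: the cut-bot | the east ledge: the grip-bot, the haul-bot, the lift-bot, the weld-bot]
6. Guide goes back to the west ledge with the grip-bot.  [the west ledge: the cut-bot, the grip-bot | the east ledge: the haul-bot, the lift-bot, the weld-bot]
7. Guide goes to the east ledge with the cut-bot and the grip-bot.  [the west ledge: — | the east ledge: the cut-bot, the grip-bot, the haul-bot, the lift-bot, the weld-bot]

7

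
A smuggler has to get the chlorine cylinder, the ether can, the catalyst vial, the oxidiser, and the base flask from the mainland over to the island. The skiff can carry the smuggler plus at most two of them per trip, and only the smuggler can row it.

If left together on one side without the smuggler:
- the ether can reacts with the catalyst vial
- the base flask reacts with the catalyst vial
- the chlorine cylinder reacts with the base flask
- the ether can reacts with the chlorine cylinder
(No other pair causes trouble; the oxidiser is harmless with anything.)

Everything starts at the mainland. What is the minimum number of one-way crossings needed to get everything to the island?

5

Counting alone: the smuggler can take at most 2 across per trip to the island, so moving all 5 needs at least 3 loaded trips out, with a return between consecutive ones — at least 5 crossings.
The plan below uses exactly 5 crossings, so it is optimal:
1. Smuggler goes to the island with the catalyst vial and the chlorine cylinder.  [the mainland: the base flask, the ether can, the oxidiser | the island: the catalyst vial, the chlorine cylinder]
2. Smuggler goes back to the mainland alone.  [the mainland: the base flask, the ether can, the oxidiser | the island: the catalyst vial, the chlorine cylinder]
3. Smuggler goes to the island with the oxidiser.  [the mainland: the base flask, the ether can | the island: the catalyst vial, the chlorine cylinder, the oxidiser]
4. Smuggler goes back to the mainland alone.  [the mainland: the base flask, the ether can | the island: the catalyst vial, the chlorine cylinder, the oxidiser]
5. Smuggler goes to the island with the base flask and the ether can.  [the mainland: — | the island: the base flask, the catalyst vial, the chlorine cylinder, the ether can, the oxidiser]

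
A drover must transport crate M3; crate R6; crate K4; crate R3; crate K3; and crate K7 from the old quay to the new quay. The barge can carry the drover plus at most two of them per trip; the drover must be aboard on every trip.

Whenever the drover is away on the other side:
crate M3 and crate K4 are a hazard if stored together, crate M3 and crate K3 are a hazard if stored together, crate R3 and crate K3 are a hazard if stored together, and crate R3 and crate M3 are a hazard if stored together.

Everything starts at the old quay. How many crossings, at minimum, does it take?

Counting alone: the drover can take at most 2 across per trip to the new quay, so moving all 6 needs at least 3 loaded trips out, with a return between consecutive ones — at least 5 crossings.
The safety rule pushes this higher. Following every safe sequence of crossings, the most of the 6 that can be at the new quay as the barge arrives there on crossings 5, 7 is 4, 5 respectively — never all 6.
So no plan with fewer than 9 crossings exists, and this one achieves 9:
1. Drover goes to the new quay with crate M3 and crate R3.  [the old quay: crate K3, crate K4, crate K7, crate R6 | the new quay: crate M3, crate R3]
2. Drover goes back to the old quay with crate M3.  [the old quay: crate K3, crate K4, crate K7, crate M3, crate R6 | the new quay: crate R3]
3. Drover goes to the new quay with crate M3 and crate R6.  [the old quay: crate K3, crate K4, crate K7 | the new quay: crate M3, crate R3, crate R6]
4. Drover goes back to the old quay with crate M3.  [the old quay: crate K3, crate K4, crate K7, crate M3 | the new quay: crate R3, crate R6]
5. Drover goes to the new quay with crate K4 and crate M3.  [the old quay: crate K3, crate K7 | the new quay: crate K4, crate M3, crate R3, crate R6]
6. Drover goes back to the old quay with crate M3.  [the old quay: crate K3, crate K7, crate M3 | the new quay: crate K4, crate R3, crate R6]
7. Drover goes to the new quay with crate K7 and crate M3.  [the old quay: crate K3 | the new quay: crate K4, crate K7, crate M3, crate R3, crate R6]
8. Drover goes back to the old quay with crate M3.  [the old quay: crate K3, crate M3 | the new quay: crate K4, crate K7, crate R3, crate R6]
9. Drover goes to the new quay with crate K3 and crate M3.  [the old quay: — | the new quay: crate K3, crate K4, crate K7, crate M3, crate R3, crate R6]

9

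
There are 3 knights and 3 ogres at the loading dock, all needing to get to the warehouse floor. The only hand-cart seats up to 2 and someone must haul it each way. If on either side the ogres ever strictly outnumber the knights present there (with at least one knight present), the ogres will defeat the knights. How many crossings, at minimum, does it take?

11

Counting alone: each trip to the warehouse floor takes at most 2 across and each return brings at least 1 back, so after t trips out (and t−1 returns) at most 2t − (t−1) of the 6 are across; that first reaches 6 at t = 5, so at least 9 crossings are needed.
The safety rule pushes this higher. Following every safe sequence of crossings, the most of the 6 that can be at the warehouse floor as the hand-cart arrives there on crossing 9 is 5 — never all 6.
So no plan with fewer than 11 crossings exists, and this one achieves 11:
1. 2 ogres → the warehouse floor.  (the loading dock: 3K 1O; the warehouse floor: 0K 2O)
2. 1 ogre ← the loading dock.  (the loading dock: 3K 2O; the warehouse floor: 0K 1O)
3. 2 ogres → the warehouse floor.  (the loading dock: 3K 0O; the warehouse floor: 0K 3O)
4. 1 ogre ← the loading dock.  (the loading dock: 3K 1O; the warehouse floor: 0K 2O)
5. 2 knights → the warehouse floor.  (the loading dock: 1K 1O; the warehouse floor: 2K 2O)
6. 1 knight and 1 ogre ← the loading dock.  (the loading dock: 2K 2O; the warehouse floor: 1K 1O)
7. 2 knights → the warehouse floor.  (the loading dock: 0K 2O; the warehouse floor: 3K 1O)
8. 1 ogre ← the loading dock.  (the loading dock: 0K 3O; the warehouse floor: 3K 0O)
9. 2 ogres → the warehouse floor.  (the loading dock: 0K 1O; the warehouse floor: 3K 2O)
10. 1 ogre ← the loading dock.  (the loading dock: 0K 2O; the warehouse floor: 3K 1O)
11. 2 ogres → the warehouse floor.  (the loading dock: 0K 0O; the warehouse floor: 3K 3O)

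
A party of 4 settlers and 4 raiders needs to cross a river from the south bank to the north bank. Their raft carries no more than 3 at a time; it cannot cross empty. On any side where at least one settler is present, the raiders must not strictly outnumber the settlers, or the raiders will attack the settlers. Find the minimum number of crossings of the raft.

Counting alone: each trip to the north bank takes at most 3 across and each return brings at least 1 back, so after t trips out (and t−1 returns) at most 3t − (t−1) of the 8 are across; that first reaches 8 at t = 4, so at least 7 crossings are needed.
The safety rule pushes this higher. Following every safe sequence of crossings, the most of the 8 that can be at the north bank as the raft arrives there on crossing 7 is 7 — never all 8.
So no plan with fewer than 9 crossings exists, and this one achieves 9:
1. 2 raiders → the north bank.  (the south bank: 4S 2R; the north bank: 0S 2R)
2. 1 raider ← the south bank.  (the south bank: 4S 3R; the north bank: 0S 1R)
3. 3 raiders → the north bank.  (the south bank: 4S 0R; the north bank: 0S 4R)
4. 1 raider ← the south bank.  (the south bank: 4S 1R; the north bank: 0S 3R)
5. 3 settlers → the north bank.  (the south bank: 1S 1R; the north bank: 3S 3R)
6. 1 settler and 1 raider ← the south bank.  (the south bank: 2S 2R; the north bank: 2S 2R)
7. 2 settlers → the north bank.  (the south bank: 0S 2R; the north bank: 4S 2R)
8. 1 raider ← the south bank.  (the south bank: 0S 3R; the north bank: 4S 1R)
9. 3 raiders → the north bank.  (the south bank: 0S 0R; the north bank: 4S 4R)

9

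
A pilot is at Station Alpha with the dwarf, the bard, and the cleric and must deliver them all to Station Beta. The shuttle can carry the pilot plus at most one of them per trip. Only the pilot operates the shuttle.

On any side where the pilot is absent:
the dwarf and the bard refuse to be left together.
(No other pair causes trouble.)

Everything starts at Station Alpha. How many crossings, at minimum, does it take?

Counting alone: the pilot can take at most 1 across per trip to Station Beta, so moving all 3 needs at least 3 loaded trips out, with a return between consecutive ones — at least 5 crossings.
The plan below uses exactly 5 crossings, so it is optimal:
1. Pilot goes to Station Beta with the dwarf.  [Station Alpha: the bard, the cleric | Station Beta: the dwarf]
2. Pilot goes back to Station Alpha alone.  [Station Alpha: the bard, the cleric | Station Beta: the dwarf]
3. Pilot goes to Station Beta with the cleric.  [Station Alpha: the bard | Station Beta: the cleric, the dwarf]
4. Pilot goes back to Station Alpha alone.  [Station Alpha: the bard | Station Beta: the cleric, the dwarf]
5. Pilot goes to Station Beta with the bard.  [Station Alpha: — | Station Beta: the bard, the cleric, the dwarf]

5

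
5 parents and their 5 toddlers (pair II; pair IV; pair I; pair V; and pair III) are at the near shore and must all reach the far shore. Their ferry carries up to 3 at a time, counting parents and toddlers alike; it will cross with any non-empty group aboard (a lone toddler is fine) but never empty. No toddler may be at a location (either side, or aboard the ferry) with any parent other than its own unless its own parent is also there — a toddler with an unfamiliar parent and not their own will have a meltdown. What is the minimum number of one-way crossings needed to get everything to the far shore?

Counting alone: each trip to the far shore takes at most 3 across and each return brings at least 1 back, so after t trips out (and t−1 returns) at most 3t − (t−1) of the 10 are across; that first reaches 10 at t = 5, so at least 9 crossings are needed.
The safety rule pushes this higher. Following every safe sequence of crossings, the most of the 10 that can be at the far shore as the ferry arrives there on crossing 9 is 9 — never all 10.
So no plan with fewer than 11 crossings exists, and this one achieves 11:
1. parent II and toddler II cross → the far shore.
2. parent II crosses ← the near shore.
3. toddler I, toddler IV, and toddler V cross → the far shore.
4. toddler II crosses ← the near shore.
5. parent I, parent IV, and parent V cross → the far shore.
6. parent IV and toddler IV cross ← the near shore.
7. parent II, parent III, and parent IV cross → the far shore.
8. toddler I crosses ← the near shore.
9. toddler II and toddler IV cross → the far shore.
10. toddler II crosses ← the near shore.
11. toddler I, toddler II, and toddler III cross → the far shore.

11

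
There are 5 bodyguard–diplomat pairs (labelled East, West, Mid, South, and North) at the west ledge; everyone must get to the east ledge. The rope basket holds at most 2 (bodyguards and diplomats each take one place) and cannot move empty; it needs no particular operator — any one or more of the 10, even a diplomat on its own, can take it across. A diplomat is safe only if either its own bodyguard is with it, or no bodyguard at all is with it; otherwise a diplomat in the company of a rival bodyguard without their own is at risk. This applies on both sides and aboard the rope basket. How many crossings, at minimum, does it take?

Following every safe sequence of crossings from the start, the most of the 10 that can be at the east ledge as the rope basket arrives there on crossings 1, 3, 5, 7 is 2, 3, 4, 5 respectively; the best ever achieved is 5 of 10.
From crossing 9 on, no configuration arises that was not already reachable earlier: only 82 distinct safe configurations (who is on which side, and where the rope basket is) can ever be reached, none of them has everyone across, and every continuation just revisits them. So no valid plan exists.

impossible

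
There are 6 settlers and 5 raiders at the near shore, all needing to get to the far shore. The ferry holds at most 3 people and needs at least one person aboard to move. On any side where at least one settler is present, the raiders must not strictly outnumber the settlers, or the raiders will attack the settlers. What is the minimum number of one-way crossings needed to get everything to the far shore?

9

Counting alone: each trip to the far shore takes at most 3 across and each return brings at least 1 back, so after t trips out (and t−1 returns) at most 3t − (t−1) of the 11 are across; that first reaches 11 at t = 5, so at least 9 crossings are needed.
The plan below uses exactly 9 crossings, so it is optimal:
1. 3 raiders → the far shore.  (the near shore: 6S 2R; the far shore: 0S 3R)
2. 1 raider ← the near shore.  (the near shore: 6S 3R; the far shore: 0S 2R)
3. 3 settlers → the far shore.  (the near shore: 3S 3R; the far shore: 3S 2R)
4. 1 settler ← the near shore.  (the near shore: 4S 3R; the far shore: 2S 2R)
5. 2 settlers and 1 raider → the far shore.  (the near shore: 2S 2R; the far shore: 4S 3R)
6. 1 settler ← the near shore.  (the near shore: 3S 2R; the far shore: 3S 3R)
7. 2 settlers and 1 raider → the far shore.  (the near shore: 1S 1R; the far shore: 5S 4R)
8. 1 settler ← the near shore.  (the near shore: 2S 1R; the far shore: 4S 4R)
9. 2 settlers and 1 raider → the far shore.  (the near shore: 0S 0R; the far shore: 6S 5R)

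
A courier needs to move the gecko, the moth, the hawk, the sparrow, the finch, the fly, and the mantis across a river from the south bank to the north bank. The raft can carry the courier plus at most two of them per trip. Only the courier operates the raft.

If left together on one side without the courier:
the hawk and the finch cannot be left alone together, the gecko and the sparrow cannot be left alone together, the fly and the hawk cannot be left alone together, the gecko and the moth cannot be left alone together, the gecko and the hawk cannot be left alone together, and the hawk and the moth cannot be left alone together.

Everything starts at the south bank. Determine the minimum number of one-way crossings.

11

Counting alone: the courier can take at most 2 across per trip to the north bank, so moving all 7 needs at least 4 loaded trips out, with a return between consecutive ones — at least 7 crossings.
The safety rule pushes this higher. Following every safe sequence of crossings, the most of the 7 that can be at the north bank as the raft arrives there on crossings 7, 9 is 5, 6 respectively — never all 7.
So no plan with fewer than 11 crossings exists, and this one achieves 11:
1. Courier goes to the north bank with the gecko and the hawk.  [the south bank: the finch, the fly, the mantis, the moth, the sparrow | the north bank: the gecko, the hawk]
2. Courier goes back to the south bank with the gecko.  [the south bank: the finch, the fly, the gecko, the mantis, the moth, the sparrow | the north bank: the hawk]
3. Courier goes to the north bank with the gecko and the sparrow.  [the south bank: the finch, the fly, the mantis, the moth | the north bank: the gecko, the hawk, the sparrow]
4. Courier goes back to the south bank with the gecko.  [the south bank: the finch, the fly, the gecko, the mantis, the moth | the north bank: the hawk, the sparrow]
5. Courier goes to the north bank with the gecko and the mantis.  [the south bank: the finch, the fly, the moth | the north bank: the gecko, the hawk, the mantis, the sparrow]
6. Courier goes back to the south bank with the gecko.  [the south bank: the finch, the fly, the gecko, the moth | the north bank: the hawk, the mantis, the sparrow]
7. Courier goes to the north bank with the finch and the moth.  [the south bank: the fly, the gecko | the north bank: the finch, the hawk, the mantis, the moth, the sparrow]
8. Courier goes back to the south bank with the hawk.  [the south bank: the fly, the gecko, the hawk | the north bank: the finch, the mantis, the moth, the sparrow]
9. Courier goes to the north bank with the fly and the gecko.  [the south bank: the hawk | the north bank: the finch, the fly, the gecko, the mantis, the moth, the sparrow]
10. Courier goes back to the south bank with the gecko.  [the south bank: the gecko, the hawk | the north bank: the finch, the fly, the mantis, the moth, the sparrow]
11. Courier goes to the north bank with the gecko and the hawk.  [the south bank: — | the north bank: the finch, the fly, the gecko, the hawk, the mantis, the moth, the sparrow]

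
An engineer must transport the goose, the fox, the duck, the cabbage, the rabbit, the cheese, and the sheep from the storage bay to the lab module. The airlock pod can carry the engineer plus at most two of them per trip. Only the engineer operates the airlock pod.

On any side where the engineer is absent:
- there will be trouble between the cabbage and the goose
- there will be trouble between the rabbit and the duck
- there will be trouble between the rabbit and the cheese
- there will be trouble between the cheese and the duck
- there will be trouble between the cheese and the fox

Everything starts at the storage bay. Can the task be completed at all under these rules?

Whatever the first load, the items left behind include a forbidden pair without the engineer. No opening move is safe, so no plan exists.

No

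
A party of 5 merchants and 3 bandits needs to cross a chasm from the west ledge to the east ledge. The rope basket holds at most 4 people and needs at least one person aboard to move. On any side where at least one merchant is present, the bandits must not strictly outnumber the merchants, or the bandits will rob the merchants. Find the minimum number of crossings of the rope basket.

Counting alone: each trip to the east ledge takes at most 4 across and each return brings at least 1 back, so after t trips out (and t−1 returns) at most 4t − (t−1) of the 8 are across; that first reaches 8 at t = 3, so at least 5 crossings are needed.
The plan below uses exactly 5 crossings, so it is optimal:
1. 2 bandits → the east ledge.  (the west ledge: 5M 1B; the east ledge: 0M 2B)
2. 1 bandit ← the west ledge.  (the west ledge: 5M 2B; the east ledge: 0M 1B)
3. 3 merchants and 1 bandit → the east ledge.  (the west ledge: 2M 1B; the east ledge: 3M 2B)
4. 1 bandit ← the west ledge.  (the west ledge: 2M 2B; the east ledge: 3M 1B)
5. 2 merchants and 2 bandits → the east ledge.  (the west ledge: 0M 0B; the east ledge: 5M 3B)

5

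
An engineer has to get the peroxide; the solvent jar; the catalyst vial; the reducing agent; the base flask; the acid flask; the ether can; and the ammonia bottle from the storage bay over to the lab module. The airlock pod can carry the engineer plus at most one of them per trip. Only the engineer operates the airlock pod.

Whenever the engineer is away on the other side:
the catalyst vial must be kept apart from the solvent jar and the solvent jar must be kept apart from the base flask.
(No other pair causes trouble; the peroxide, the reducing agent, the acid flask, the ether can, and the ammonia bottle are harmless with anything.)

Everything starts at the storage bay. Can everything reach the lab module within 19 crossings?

Yes — this plan uses 17 crossings (≤ 19):
1. Engineer goes to the lab module with the solvent jar.  [the storage bay: the acid flask, the ammonia bottle, the base flask, the catalyst vial, the ether can, the peroxide, the reducing agent | the lab module: the solvent jar]
2. Engineer goes back to the storage bay alone.  [the storage bay: the acid flask, the ammonia bottle, the base flask, the catalyst vial, the ether can, the peroxide, the reducing agent | the lab module: the solvent jar]
3. Engineer goes to the lab module with the peroxide.  [the storage bay: the acid flask, the ammonia bottle, the base flask, the catalyst vial, the ether can, the reducing agent | the lab module: the peroxide, the solvent jar]
4. Engineer goes back to the storage bay alone.  [the storage bay: the acid flask, the ammonia bottle, the base flask, the catalyst vial, the ether can, the reducing agent | the lab module: the peroxide, the solvent jar]
5. Engineer goes to the lab module with the catalyst vial.  [the storage bay: the acid flask, the ammonia bottle, the base flask, the ether can, the reducing agent | the lab module: the catalyst vial, the peroxide, the solvent jar]
6. Engineer goes back to the storage bay with the solvent jar.  [the storage bay: the acid flask, the ammonia bottle, the base flask, the ether can, the reducing agent, the solvent jar | the lab module: the catalyst vial, the peroxide]
7. Engineer goes to the lab module with the base flask.  [the storage bay: the acid flask, the ammonia bottle, the ether can, the reducing agent, the solvent jar | the lab module: the base flask, the catalyst vial, the peroxide]
8. Engineer goes back to the storage bay alone.  [the storage bay: the acid flask, the ammonia bottle, the ether can, the reducing agent, the solvent jar | the lab module: the base flask, the catalyst vial, the peroxide]
9. Engineer goes to the lab module with the reducing agent.  [the storage bay: the acid flask, the ammonia bottle, the ether can, the solvent jar | the lab module: the base flask, the catalyst vial, the peroxide, the reducing agent]
10. Engineer goes back to the storage bay alone.  [the storage bay: the acid flask, the ammonia bottle, the ether can, the solvent jar | the lab module: the base flask, the catalyst vial, the peroxide, the reducing agent]
11. Engineer goes to the lab module with the acid flask.  [the storage bay: the ammonia bottle, the ether can, the solvent jar | the lab module: the acid flask, the base flask, the catalyst vial, the peroxide, the reducing agent]
12. Engineer goes back to the storage bay alone.  [the storage bay: the ammonia bottle, the ether can, the solvent jar | the lab module: the acid flask, the base flask, the catalyst vial, the peroxide, the reducing agent]
13. Engineer goes to the lab module with the ether can.  [the storage bay: the ammonia bottle, the solvent jar | the lab module: the acid flask, the base flask, the catalyst vial, the ether can, the peroxide, the reducing agent]
14. Engineer goes back to the storage bay alone.  [the storage bay: the ammonia bottle, the solvent jar | the lab module: the acid flask, the base flask, the catalyst vial, the ether can, the peroxide, the reducing agent]
15. Engineer goes to the lab module with the ammonia bottle.  [the storage bay: the solvent jar | the lab module: the acid flask, the ammonia bottle, the base flask, the catalyst vial, the ether can, the peroxide, the reducing agent]
16. Engineer goes back to the storage bay alone.  [the storage bay: the solvent jar | the lab module: the acid flask, the ammonia bottle, the base flask, the catalyst vial, the ether can, the peroxide, the reducing agent]
17. Engineer goes to the lab module with the solvent jar.  [the storage bay: — | the lab module: the acid flask, the ammonia bottle, the base flask, the catalyst vial, the ether can, the peroxide, the reducing agent, the solvent jar]

Yes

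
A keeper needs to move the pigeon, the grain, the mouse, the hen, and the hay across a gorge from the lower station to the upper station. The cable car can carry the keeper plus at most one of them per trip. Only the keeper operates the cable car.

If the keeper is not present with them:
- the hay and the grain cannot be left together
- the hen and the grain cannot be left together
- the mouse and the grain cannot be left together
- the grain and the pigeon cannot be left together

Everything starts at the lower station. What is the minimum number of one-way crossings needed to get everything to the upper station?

Following every safe sequence of crossings from the start, the most of the 5 that can be at the upper station as the cable car arrives there on crossings 1, 3 is 1, 2 respectively; the best ever achieved is 2 of 5.
From crossing 5 on, no configuration arises that was not already reachable earlier: only 11 distinct safe configurations (who is on which side, and where the cable car is) can ever be reached, none of them has everyone across, and every continuation just revisits them. So no valid plan exists.

impossible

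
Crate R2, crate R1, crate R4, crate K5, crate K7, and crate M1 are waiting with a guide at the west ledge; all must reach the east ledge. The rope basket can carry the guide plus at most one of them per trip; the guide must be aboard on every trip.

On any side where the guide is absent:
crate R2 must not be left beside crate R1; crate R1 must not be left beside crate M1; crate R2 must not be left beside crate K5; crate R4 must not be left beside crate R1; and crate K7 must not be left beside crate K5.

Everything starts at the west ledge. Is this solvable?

No

Whatever the first load, the items left behind include a forbidden pair without the guide. No opening move is safe, so no plan exists.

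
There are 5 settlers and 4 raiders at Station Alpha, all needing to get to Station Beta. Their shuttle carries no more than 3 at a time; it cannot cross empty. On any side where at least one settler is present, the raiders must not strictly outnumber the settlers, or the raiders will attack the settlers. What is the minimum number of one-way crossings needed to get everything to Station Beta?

7

Counting alone: each trip to Station Beta takes at most 3 across and each return brings at least 1 back, so after t trips out (and t−1 returns) at most 3t − (t−1) of the 9 are across; that first reaches 9 at t = 4, so at least 7 crossings are needed.
The plan below uses exactly 7 crossings, so it is optimal:
1. 3 raiders → Station Beta.  (Station Alpha: 5S 1R; Station Beta: 0S 3R)
2. 1 raider ← Station Alpha.  (Station Alpha: 5S 2R; Station Beta: 0S 2R)
3. 3 settlers → Station Beta.  (Station Alpha: 2S 2R; Station Beta: 3S 2R)
4. 1 settler ← Station Alpha.  (Station Alpha: 3S 2R; Station Beta: 2S 2R)
5. 2 settlers and 1 raider → Station Beta.  (Station Alpha: 1S 1R; Station Beta: 4S 3R)
6. 1 settler ← Station Alpha.  (Station Alpha: 2S 1R; Station Beta: 3S 3R)
7. 2 settlers and 1 raider → Station Beta.  (Station Alpha: 0S 0R; Station Beta: 5S 4R)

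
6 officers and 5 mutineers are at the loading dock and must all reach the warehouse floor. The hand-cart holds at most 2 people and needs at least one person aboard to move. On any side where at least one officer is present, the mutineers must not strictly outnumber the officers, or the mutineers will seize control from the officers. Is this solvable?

1. 2 mutineers → the warehouse floor.  (the loading dock: 6O 3M; the warehouse floor: 0O 2M)
2. 1 mutineer ← the loading dock.  (the loading dock: 6O 4M; the warehouse floor: 0O 1M)
3. 2 mutineers → the warehouse floor.  (the loading dock: 6O 2M; the warehouse floor: 0O 3M)
4. 1 mutineer ← the loading dock.  (the loading dock: 6O 3M; the warehouse floor: 0O 2M)
5. 2 officers → the warehouse floor.  (the loading dock: 4O 3M; the warehouse floor: 2O 2M)
6. 1 mutineer ← the loading dock.  (the loading dock: 4O 4M; the warehouse floor: 2O 1M)
7. 1 officer and 1 mutineer → the warehouse floor.  (the loading dock: 3O 3M; the warehouse floor: 3O 2M)
8. 1 officer ← the loading dock.  (the loading dock: 4O 3M; the warehouse floor: 2O 2M)
9. 1 officer and 1 mutineer → the warehouse floor.  (the loading dock: 3O 2M; the warehouse floor: 3O 3M)
10. 1 mutineer ← the loading dock.  (the loading dock: 3O 3M; the warehouse floor: 3O 2M)
11. 1 officer and 1 mutineer → the warehouse floor.  (the loading dock: 2O 2M; the warehouse floor: 4O 3M)
12. 1 officer ← the loading dock.  (the loading dock: 3O 2M; the warehouse floor: 3O 3M)
13. 1 officer and 1 mutineer → the warehouse floor.  (the loading dock: 2O 1M; the warehouse floor: 4O 4M)
14. 1 mutineer ← the loading dock.  (the loading dock: 2O 2M; the warehouse floor: 4O 3M)
15. 1 officer and 1 mutineer → the warehouse floor.  (the loading dock: 1O 1M; the warehouse floor: 5O 4M)
16. 1 officer ← the loading dock.  (the loading dock: 2O 1M; the warehouse floor: 4O 4M)
17. 1 officer and 1 mutineer → the warehouse floor.  (the loading dock: 1O 0M; the warehouse floor: 5O 5M)
18. 1 mutineer ← the loading dock.  (the loading dock: 1O 1M; the warehouse floor: 5O 4M)
19. 1 officer and 1 mutineer → the warehouse floor.  (the loading dock: 0O 0M; the warehouse floor: 6O 5M)

Yes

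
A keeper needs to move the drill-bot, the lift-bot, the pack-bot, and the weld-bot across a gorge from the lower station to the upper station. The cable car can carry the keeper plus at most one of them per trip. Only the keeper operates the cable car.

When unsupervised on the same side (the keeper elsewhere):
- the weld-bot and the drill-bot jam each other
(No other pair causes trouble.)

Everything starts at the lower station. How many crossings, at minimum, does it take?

7

Counting alone: the keeper can take at most 1 across per trip to the upper station, so moving all 4 needs at least 4 loaded trips out, with a return between consecutive ones — at least 7 crossings.
The plan below uses exactly 7 crossings, so it is optimal:
1. Keeper goes to the upper station with the drill-bot.
2. Keeper goes back to the lower station alone.
3. Keeper goes to the upper station with the lift-bot.
4. Keeper goes back to the lower station alone.
5. Keeper goes to the upper station with the pack-bot.
6. Keeper goes back to the lower station alone.
7. Keeper goes to the upper station with the weld-bot.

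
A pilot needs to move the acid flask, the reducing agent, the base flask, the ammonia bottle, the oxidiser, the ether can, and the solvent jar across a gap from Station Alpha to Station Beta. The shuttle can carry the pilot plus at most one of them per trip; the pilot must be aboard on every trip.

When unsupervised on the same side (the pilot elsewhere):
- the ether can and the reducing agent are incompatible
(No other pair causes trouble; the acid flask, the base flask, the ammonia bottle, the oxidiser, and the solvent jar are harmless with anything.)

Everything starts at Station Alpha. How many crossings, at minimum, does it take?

13

Counting alone: the pilot can take at most 1 across per trip to Station Beta, so moving all 7 needs at least 7 loaded trips out, with a return between consecutive ones — at least 13 crossings.
The plan below uses exactly 13 crossings, so it is optimal:
1. Pilot goes to Station Beta with the reducing agent.  [Station Alpha: the acid flask, the ammonia bottle, the base flask, the ether can, the oxidiser, the solvent jar | Station Beta: the reducing agent]
2. Pilot goes back to Station Alpha alone.  [Station Alpha: the acid flask, the ammonia bottle, the base flask, the ether can, the oxidiser, the solvent jar | Station Beta: the reducing agent]
3. Pilot goes to Station Beta with the acid flask.  [Station Alpha: the ammonia bottle, the base flask, the ether can, the oxidiser, the solvent jar | Station Beta: the acid flask, the reducing agent]
4. Pilot goes back to Station Alpha alone.  [Station Alpha: the ammonia bottle, the base flask, the ether can, the oxidiser, the solvent jar | Station Beta: the acid flask, the reducing agent]
5. Pilot goes to Station Beta with the base flask.  [Station Alpha: the ammonia bottle, the ether can, the oxidiser, the solvent jar | Station Beta: the acid flask, the base flask, the reducing agent]
6. Pilot goes back to Station Alpha alone.  [Station Alpha: the ammonia bottle, the ether can, the oxidiser, the solvent jar | Station Beta: the acid flask, the base flask, the reducing agent]
7. Pilot goes to Station Beta with the ammonia bottle.  [Station Alpha: the ether can, the oxidiser, the solvent jar | Station Beta: the acid flask, the ammonia bottle, the base flask, the reducing agent]
8. Pilot goes back to Station Alpha alone.  [Station Alpha: the ether can, the oxidiser, the solvent jar | Station Beta: the acid flask, the ammonia bottle, the base flask, the reducing agent]
9. Pilot goes to Station Beta with the oxidiser.  [Station Alpha: the ether can, the solvent jar | Station Beta: the acid flask, the ammonia bottle, the base flask, the oxidiser, the reducing agent]
10. Pilot goes back to Station Alpha alone.  [Station Alpha: the ether can, the solvent jar | Station Beta: the acid flask, the ammonia bottle, the base flask, the oxidiser, the reducing agent]
11. Pilot goes to Station Beta with the solvent jar.  [Station Alpha: the ether can | Station Beta: the acid flask, the ammonia bottle, the base flask, the oxidiser, the reducing agent, the solvent jar]
12. Pilot goes back to Station Alpha alone.  [Station Alpha: the ether can | Station Beta: the acid flask, the ammonia bottle, the base flask, the oxidiser, the reducing agent, the solvent jar]
13. Pilot goes to Station Beta with the ether can.  [Station Alpha: — | Station Beta: the acid flask, the ammonia bottle, the base flask, the ether can, the oxidiser, the reducing agent, the solvent jar]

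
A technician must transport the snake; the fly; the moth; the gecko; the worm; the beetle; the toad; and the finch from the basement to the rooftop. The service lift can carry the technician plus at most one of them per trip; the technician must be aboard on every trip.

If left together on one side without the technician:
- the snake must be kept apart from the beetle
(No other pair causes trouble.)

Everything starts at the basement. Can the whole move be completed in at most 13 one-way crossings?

Counting alone: the technician can take at most 1 across per trip to the rooftop, so moving all 8 needs at least 8 loaded trips out, with a return between consecutive ones — at least 15 crossings.
Since 13 < 15, 13 crossings cannot be enough. (The shortest complete plan in fact takes 15:)
1. Technician goes to the rooftop with the snake.  [the basement: the beetle, the finch, the fly, the gecko, the moth, the toad, the worm | the rooftop: the snake]
2. Technician goes back to the basement alone.  [the basement: the beetle, the finch, the fly, the gecko, the moth, the toad, the worm | the rooftop: the snake]
3. Technician goes to the rooftop with the fly.  [the basement: the beetle, the finch, the gecko, the moth, the toad, the worm | the rooftop: the fly, the snake]
4. Technician goes back to the basement alone.  [the basement: the beetle, the finch, the gecko, the moth, the toad, the worm | the rooftop: the fly, the snake]
5. Technician goes to the rooftop with the moth.  [the basement: the beetle, the finch, the gecko, the toad, the worm | the rooftop: the fly, the moth, the snake]
6. Technician goes back to the basement alone.  [the basement: the beetle, the finch, the gecko, the toad, the worm | the rooftop: the fly, the moth, the snake]
7. Technician goes to the rooftop with the gecko.  [the basement: the beetle, the finch, the toad, the worm | the rooftop: the fly, the gecko, the moth, the snake]
8. Technician goes back to the basement alone.  [the basement: the beetle, the finch, the toad, the worm | the rooftop: the fly, the gecko, the moth, the snake]
9. Technician goes to the rooftop with the worm.  [the basement: the beetle, the finch, the toad | the rooftop: the fly, the gecko, the moth, the snake, the worm]
10. Technician goes back to the basement alone.  [the basement: the beetle, the finch, the toad | the rooftop: the fly, the gecko, the moth, the snake, the worm]
11. Technician goes to the rooftop with the toad.  [the basement: the beetle, the finch | the rooftop: the fly, the gecko, the moth, the snake, the toad, the worm]
12. Technician goes back to the basement alone.  [the basement: the beetle, the finch | the rooftop: the fly, the gecko, the moth, the snake, the toad, the worm]
13. Technician goes to the rooftop with the finch.  [the basement: the beetle | the rooftop: the finch, the fly, the gecko, the moth, the snake, the toad, the worm]
14. Technician goes back to the basement alone.  [the basement: the beetle | the rooftop: the finch, the fly, the gecko, the moth, the snake, the toad, the worm]
15. Technician goes to the rooftop with the beetle.  [the basement: — | the rooftop: the beetle, the finch, the fly, the gecko, the moth, the snake, the toad, the worm]

No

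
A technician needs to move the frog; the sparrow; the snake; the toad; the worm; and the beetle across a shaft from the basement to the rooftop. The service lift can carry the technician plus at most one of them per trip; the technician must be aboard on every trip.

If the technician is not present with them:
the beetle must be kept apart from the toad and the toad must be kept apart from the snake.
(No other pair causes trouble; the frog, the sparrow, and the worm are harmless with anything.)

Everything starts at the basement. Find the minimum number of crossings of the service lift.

13

Counting alone: the technician can take at most 1 across per trip to the rooftop, so moving all 6 needs at least 6 loaded trips out, with a return between consecutive ones — at least 11 crossings.
The safety rule pushes this higher. Following every safe sequence of crossings, the most of the 6 that can be at the rooftop as the service lift arrives there on crossing 11 is 5 — never all 6.
So no plan with fewer than 13 crossings exists, and this one achieves 13:
1. Technician goes to the rooftop with the toad.  [the basement: the beetle, the frog, the snake, the sparrow, the worm | the rooftop: the toad]
2. Technician goes back to the basement alone.  [the basement: the beetle, the frog, the snake, the sparrow, the worm | the rooftop: the toad]
3. Technician goes to the rooftop with the frog.  [the basement: the beetle, the snake, the sparrow, the worm | the rooftop: the frog, the toad]
4. Technician goes back to the basement alone.  [the basement: the beetle, the snake, the sparrow, the worm | the rooftop: the frog, the toad]
5. Technician goes to the rooftop with the sparrow.  [the basement: the beetle, the snake, the worm | the rooftop: the frog, the sparrow, the toad]
6. Technician goes back to the basement alone.  [the basement: the beetle, the snake, the worm | the rooftop: the frog, the sparrow, the toad]
7. Technician goes to the rooftop with the snake.  [the basement: the beetle, the worm | the rooftop: the frog, the snake, the sparrow, the toad]
8. Technician goes back to the basement with the toad.  [the basement: the beetle, the toad, the worm | the rooftop: the frog, the snake, the sparrow]
9. Technician goes to the rooftop with the beetle.  [the basement: the toad, the worm | the rooftop: the beetle, the frog, the snake, the sparrow]
10. Technician goes back to the basement alone.  [the basement: the toad, the worm | the rooftop: the beetle, the frog, the snake, the sparrow]
11. Technician goes to the rooftop with the worm.  [the basement: the toad | the rooftop: the beetle, the frog, the snake, the sparrow, the worm]
12. Technician goes back to the basement alone.  [the basement: the toad | the rooftop: the beetle, the frog, the snake, the sparrow, the worm]
13. Technician goes to the rooftop with the toad.  [the basement: — | the rooftop: the beetle, the frog, the snake, the sparrow, the toad, the worm]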